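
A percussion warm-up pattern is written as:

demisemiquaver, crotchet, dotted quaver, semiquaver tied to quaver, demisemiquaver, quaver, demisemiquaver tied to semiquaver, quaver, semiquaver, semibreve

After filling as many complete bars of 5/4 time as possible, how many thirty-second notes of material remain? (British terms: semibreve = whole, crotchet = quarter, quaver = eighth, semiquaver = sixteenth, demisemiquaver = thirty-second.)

27

One bar of 5/4 = 40 thirty-second notes.
Each duration in thirty-second notes: demisemiquaver = 1; crotchet = 8; dotted quaver = 6; semiquaver tied to quaver (semiquaver + quaver) = 6; demisemiquaver = 1; quaver = 4; demisemiquaver tied to semiquaver (demisemiquaver + semiquaver) = 3; quaver = 4; semiquaver = 2; semibreve = 32.
Adding: 1 + 8 + 6 + 6 + 1 + 4 + 3 + 4 + 2 + 32 = 67.
67 ÷ 40 = 1 complete bar with 27 thirty-second notes remaining.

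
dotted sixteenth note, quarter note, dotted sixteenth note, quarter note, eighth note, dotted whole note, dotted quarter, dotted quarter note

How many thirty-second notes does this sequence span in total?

98

Working in thirty-second notes: dotted sixteenth note = 3; quarter note = 8; dotted sixteenth note = 3; quarter note = 8; eighth note = 4; dotted whole note = 48; dotted quarter = 12; dotted quarter note = 12.
Sum: 3 + 8 + 3 + 8 + 4 + 48 + 12 + 12 = 98 thirty-second notes.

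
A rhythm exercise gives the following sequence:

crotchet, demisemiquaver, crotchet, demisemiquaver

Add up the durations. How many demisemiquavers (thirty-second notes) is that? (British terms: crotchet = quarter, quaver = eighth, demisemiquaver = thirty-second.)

18

Express everything in thirty-second notes: crotchet = 8; demisemiquaver = 1; crotchet = 8; demisemiquaver = 1.
Sum: 8 + 1 + 8 + 1 = 18 thirty-second notes.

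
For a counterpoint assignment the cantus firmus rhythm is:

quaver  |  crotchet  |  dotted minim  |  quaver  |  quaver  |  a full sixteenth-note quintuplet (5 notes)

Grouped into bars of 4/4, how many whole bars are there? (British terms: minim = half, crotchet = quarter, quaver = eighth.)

One bar of 4/4 = 8 eighth notes.
Convert each value to eighth notes: quaver = 1; crotchet = 2; dotted minim = 6; quaver = 1; quaver = 1; a full sixteenth-note quintuplet (5 notes) (five quintuplet sixteenths span one quarter) = 2.
Adding: 1 + 2 + 6 + 1 + 1 + 2 = 13.
13 ÷ 8 = 1 complete bar with 5 left over.

1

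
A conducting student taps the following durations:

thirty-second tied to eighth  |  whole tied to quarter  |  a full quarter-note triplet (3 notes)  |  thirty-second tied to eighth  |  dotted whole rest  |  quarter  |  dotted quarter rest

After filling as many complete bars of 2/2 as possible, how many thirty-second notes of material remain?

6

One bar of 2/2 = 32 thirty-second notes.
Convert each value to thirty-second notes: thirty-second tied to eighth (thirty-second + eighth) = 5; whole tied to quarter (whole + quarter) = 40; a full quarter-note triplet (3 notes) (three triplet quarters span one half) = 16; thirty-second tied to eighth (thirty-second + eighth) = 5; dotted whole rest = 48; quarter = 8; dotted quarter rest = 12.
Total: 5 + 40 + 16 + 5 + 48 + 8 + 12 = 134.
134 ÷ 32 = 4 complete bars with 6 thirty-second notes remaining.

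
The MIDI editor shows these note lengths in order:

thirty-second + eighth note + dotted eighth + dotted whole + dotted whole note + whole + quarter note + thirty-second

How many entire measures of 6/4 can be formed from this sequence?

3

One bar of 6/4 = 48 thirty-second notes.
Convert each value to thirty-second notes: thirty-second = 1; eighth note = 4; dotted eighth = 6; dotted whole = 48; dotted whole note = 48; whole = 32; quarter note = 8; thirty-second = 1.
Total: 1 + 4 + 6 + 48 + 48 + 32 + 8 + 1 = 148.
148 ÷ 48 = 3 complete bars with 4 left over.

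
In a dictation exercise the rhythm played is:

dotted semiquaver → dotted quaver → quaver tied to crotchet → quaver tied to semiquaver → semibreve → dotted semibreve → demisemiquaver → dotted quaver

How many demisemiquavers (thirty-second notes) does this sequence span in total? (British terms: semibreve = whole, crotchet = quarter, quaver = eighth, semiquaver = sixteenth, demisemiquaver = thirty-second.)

In thirty-second notes: dotted semiquaver = 3; dotted quaver = 6; quaver tied to crotchet (quaver + crotchet) = 12; quaver tied to semiquaver (quaver + semiquaver) = 6; semibreve = 32; dotted semibreve = 48; demisemiquaver = 1; dotted quaver = 6.
Sum: 3 + 6 + 12 + 6 + 32 + 48 + 1 + 6 = 114 thirty-second notes.

114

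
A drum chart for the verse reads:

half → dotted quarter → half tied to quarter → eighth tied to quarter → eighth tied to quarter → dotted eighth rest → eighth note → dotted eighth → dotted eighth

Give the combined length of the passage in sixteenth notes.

49

Express everything in sixteenth notes: half = 8; dotted quarter = 6; half tied to quarter (half + quarter) = 12; eighth tied to quarter (eighth + quarter) = 6; eighth tied to quarter (eighth + quarter) = 6; dotted eighth rest = 3; eighth note = 2; dotted eighth = 3; dotted eighth = 3.
Total: 8 + 6 + 12 + 6 + 6 + 3 + 2 + 3 + 3 = 49 sixteenth notes.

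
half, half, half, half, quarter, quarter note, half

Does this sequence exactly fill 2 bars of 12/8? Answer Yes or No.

One bar of 12/8 = 6 quarter notes, so 2 bars = 12.
In quarter notes: half = 2; half = 2; half = 2; half = 2; quarter = 1; quarter note = 1; half = 2.
Sum: 2 + 2 + 2 + 2 + 1 + 1 + 2 = 12.
12 equals 12, so the answer is Yes.

Yes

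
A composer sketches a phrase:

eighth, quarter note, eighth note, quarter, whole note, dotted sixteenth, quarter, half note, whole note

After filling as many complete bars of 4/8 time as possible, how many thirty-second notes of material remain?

One bar of 4/8 = 16 thirty-second notes.
Working in thirty-second notes: eighth = 4; quarter note = 8; eighth note = 4; quarter = 8; whole note = 32; dotted sixteenth = 3; quarter = 8; half note = 16; whole note = 32.
Altogether 4 + 8 + 4 + 8 + 32 + 3 + 8 + 16 + 32 = 115.
115 ÷ 16 = 7 complete bars with 3 thirty-second notes remaining.

3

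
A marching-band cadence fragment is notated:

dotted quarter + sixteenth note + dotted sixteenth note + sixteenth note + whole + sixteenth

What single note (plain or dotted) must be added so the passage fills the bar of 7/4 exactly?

The bar of 7/4 = 56 thirty-second notes.
Working in thirty-second notes: dotted quarter = 12; sixteenth note = 2; dotted sixteenth note = 3; sixteenth note = 2; whole = 32; sixteenth = 2.
Total: 12 + 2 + 3 + 2 + 32 + 2 = 53.
Remaining: 56 − 53 = 3 thirty-second notes, which is a dotted sixteenth note.

dotted sixteenth note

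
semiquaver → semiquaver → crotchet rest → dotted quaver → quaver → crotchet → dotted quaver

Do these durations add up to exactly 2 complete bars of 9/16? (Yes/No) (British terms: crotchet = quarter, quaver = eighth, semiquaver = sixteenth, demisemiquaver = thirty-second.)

One bar of 9/16 = 9 sixteenth notes, so 2 bars = 18.
Each duration in sixteenth notes: semiquaver = 1; semiquaver = 1; crotchet rest = 4; dotted quaver = 3; quaver = 2; crotchet = 4; dotted quaver = 3.
Total: 1 + 1 + 4 + 3 + 2 + 4 + 3 = 18.
18 equals 18, so the answer is Yes.

Yes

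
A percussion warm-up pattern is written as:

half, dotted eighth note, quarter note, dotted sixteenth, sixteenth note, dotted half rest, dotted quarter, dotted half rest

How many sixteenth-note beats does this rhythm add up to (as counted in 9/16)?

One sixteenth-note beat = 2 thirty-second notes.
Each duration in thirty-second notes: half = 16; dotted eighth note = 6; quarter note = 8; dotted sixteenth = 3; sixteenth note = 2; dotted half rest = 24; dotted quarter = 12; dotted half rest = 24.
Adding: 16 + 6 + 8 + 3 + 2 + 24 + 12 + 24 = 95.
95 ÷ 2 = 47.5 beats.

47.5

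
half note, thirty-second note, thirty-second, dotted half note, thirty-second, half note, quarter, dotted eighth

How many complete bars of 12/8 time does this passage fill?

One bar of 12/8 = 48 thirty-second notes.
Express everything in thirty-second notes: half note = 16; thirty-second note = 1; thirty-second = 1; dotted half note = 24; thirty-second = 1; half note = 16; quarter = 8; dotted eighth = 6.
Total: 16 + 1 + 1 + 24 + 1 + 16 + 8 + 6 = 73.
73 ÷ 48 = 1 complete bar with 25 left over.

1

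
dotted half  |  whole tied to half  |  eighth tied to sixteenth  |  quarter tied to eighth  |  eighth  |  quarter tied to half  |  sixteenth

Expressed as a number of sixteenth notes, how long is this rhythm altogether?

60

Express everything in sixteenth notes: dotted half = 12; whole tied to half (whole + half) = 24; eighth tied to sixteenth (eighth + sixteenth) = 3; quarter tied to eighth (quarter + eighth) = 6; eighth = 2; quarter tied to half (quarter + half) = 12; sixteenth = 1.
Adding: 12 + 24 + 3 + 6 + 2 + 12 + 1 = 60 sixteenth notes.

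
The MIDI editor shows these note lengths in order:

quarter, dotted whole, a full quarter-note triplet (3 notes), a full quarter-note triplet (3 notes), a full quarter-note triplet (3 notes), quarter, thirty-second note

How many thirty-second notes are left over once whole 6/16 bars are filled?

5

One bar of 6/16 = 12 thirty-second notes.
In thirty-second notes: quarter = 8; dotted whole = 48; a full quarter-note triplet (3 notes) (three triplet quarters span one half) = 16; a full quarter-note triplet (3 notes) (three triplet quarters span one half) = 16; a full quarter-note triplet (3 notes) (three triplet quarters span one half) = 16; quarter = 8; thirty-second note = 1.
Sum: 8 + 48 + 16 + 16 + 16 + 8 + 1 = 113.
113 ÷ 12 = 9 complete bars with 5 thirty-second notes remaining.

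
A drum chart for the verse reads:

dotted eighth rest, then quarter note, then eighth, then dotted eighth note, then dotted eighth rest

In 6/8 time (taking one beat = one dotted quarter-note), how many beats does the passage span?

One dotted quarter-note beat = 6 sixteenth notes.
Each duration in sixteenth notes: dotted eighth rest = 3; quarter note = 4; eighth = 2; dotted eighth note = 3; dotted eighth rest = 3.
Adding: 3 + 4 + 2 + 3 + 3 = 15.
15 ÷ 6 = 2.5 beats.

2.5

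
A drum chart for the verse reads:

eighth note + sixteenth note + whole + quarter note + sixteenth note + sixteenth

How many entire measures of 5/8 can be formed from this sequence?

2

One bar of 5/8 = 10 sixteenth notes.
Each duration in sixteenth notes: eighth note = 2; sixteenth note = 1; whole = 16; quarter note = 4; sixteenth note = 1; sixteenth = 1.
Adding: 2 + 1 + 16 + 4 + 1 + 1 = 25.
25 ÷ 10 = 2 complete bars with 5 left over.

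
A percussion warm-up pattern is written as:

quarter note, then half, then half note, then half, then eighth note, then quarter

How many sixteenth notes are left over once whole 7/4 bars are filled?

One bar of 7/4 = 14 eighth notes.
In eighth notes: quarter note = 2; half = 4; half note = 4; half = 4; eighth note = 1; quarter = 2.
Altogether 2 + 4 + 4 + 4 + 1 + 2 = 17.
17 ÷ 14 = 1 complete bar with 3 eighth notes remaining = 6 sixteenth notes.

6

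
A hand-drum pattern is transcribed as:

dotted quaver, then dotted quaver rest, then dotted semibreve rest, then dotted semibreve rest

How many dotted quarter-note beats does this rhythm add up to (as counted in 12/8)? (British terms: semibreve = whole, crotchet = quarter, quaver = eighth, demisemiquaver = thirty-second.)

One dotted quarter-note beat = 6 sixteenth notes.
In sixteenth notes: dotted quaver = 3; dotted quaver rest = 3; dotted semibreve rest = 24; dotted semibreve rest = 24.
Adding: 3 + 3 + 24 + 24 = 54.
54 ÷ 6 = 9 beats.

9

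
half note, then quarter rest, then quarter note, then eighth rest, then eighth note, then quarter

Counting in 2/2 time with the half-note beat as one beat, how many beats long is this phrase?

One half-note beat = 4 eighth notes.
Working in eighth notes: half note = 4; quarter rest = 2; quarter note = 2; eighth rest = 1; eighth note = 1; quarter = 2.
Altogether 4 + 2 + 2 + 1 + 1 + 2 = 12.
12 ÷ 4 = 3 beats.

3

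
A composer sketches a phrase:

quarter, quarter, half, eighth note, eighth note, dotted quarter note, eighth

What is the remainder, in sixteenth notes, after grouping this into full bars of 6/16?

One bar of 6/16 = 3 eighth notes.
Working in eighth notes: quarter = 2; quarter = 2; half = 4; eighth note = 1; eighth note = 1; dotted quarter note = 3; eighth = 1.
Altogether 2 + 2 + 4 + 1 + 1 + 3 + 1 = 14.
14 ÷ 3 = 4 complete bars with 2 eighth notes remaining = 4 sixteenth notes.

4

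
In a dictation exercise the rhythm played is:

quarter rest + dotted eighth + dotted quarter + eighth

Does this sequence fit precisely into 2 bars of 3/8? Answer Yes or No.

One bar of 3/8 = 6 sixteenth notes, so 2 bars = 12.
Express everything in sixteenth notes: quarter rest = 4; dotted eighth = 3; dotted quarter = 6; eighth = 2.
Sum: 4 + 3 + 6 + 2 = 15.
15 exceeds 12, so the answer is No.

No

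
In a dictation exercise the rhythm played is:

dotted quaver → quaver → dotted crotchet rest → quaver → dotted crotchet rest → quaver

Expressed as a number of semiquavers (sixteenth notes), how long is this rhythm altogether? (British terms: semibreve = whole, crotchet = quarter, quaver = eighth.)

21

Working in sixteenth notes: dotted quaver = 3; quaver = 2; dotted crotchet rest = 6; quaver = 2; dotted crotchet rest = 6; quaver = 2.
Altogether 3 + 2 + 6 + 2 + 6 + 2 = 21 sixteenth notes.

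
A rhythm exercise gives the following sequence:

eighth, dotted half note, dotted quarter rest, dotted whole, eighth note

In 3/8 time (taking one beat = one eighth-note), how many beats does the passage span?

23

One eighth-note beat = 2 sixteenth notes.
In sixteenth notes: eighth = 2; dotted half note = 12; dotted quarter rest = 6; dotted whole = 24; eighth note = 2.
Altogether 2 + 12 + 6 + 24 + 2 = 46.
46 ÷ 2 = 23 beats.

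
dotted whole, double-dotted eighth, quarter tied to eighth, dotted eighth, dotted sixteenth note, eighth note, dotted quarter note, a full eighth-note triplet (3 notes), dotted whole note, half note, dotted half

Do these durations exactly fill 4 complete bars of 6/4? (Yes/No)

One bar of 6/4 = 48 thirty-second notes, so 4 bars = 192.
Each duration in thirty-second notes: dotted whole = 48; double-dotted eighth = 7; quarter tied to eighth (quarter + eighth) = 12; dotted eighth = 6; dotted sixteenth note = 3; eighth note = 4; dotted quarter note = 12; a full eighth-note triplet (3 notes) (three triplet eighths span one quarter) = 8; dotted whole note = 48; half note = 16; dotted half = 24.
Total: 48 + 7 + 12 + 6 + 3 + 4 + 12 + 8 + 48 + 16 + 24 = 188.
188 falls short of 192, so the answer is No.

No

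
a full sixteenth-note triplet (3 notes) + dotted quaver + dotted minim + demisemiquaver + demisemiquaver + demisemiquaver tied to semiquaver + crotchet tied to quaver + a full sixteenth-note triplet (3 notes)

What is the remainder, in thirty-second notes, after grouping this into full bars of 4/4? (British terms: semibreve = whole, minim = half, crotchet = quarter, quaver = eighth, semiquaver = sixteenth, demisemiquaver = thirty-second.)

One bar of 4/4 = 32 thirty-second notes.
Convert each value to thirty-second notes: a full sixteenth-note triplet (3 notes) (three triplet sixteenths span one eighth) = 4; dotted quaver = 6; dotted minim = 24; demisemiquaver = 1; demisemiquaver = 1; demisemiquaver tied to semiquaver (demisemiquaver + semiquaver) = 3; crotchet tied to quaver (crotchet + quaver) = 12; a full sixteenth-note triplet (3 notes) (three triplet sixteenths span one eighth) = 4.
Altogether 4 + 6 + 24 + 1 + 1 + 3 + 12 + 4 = 55.
55 ÷ 32 = 1 complete bar with 23 thirty-second notes remaining.

23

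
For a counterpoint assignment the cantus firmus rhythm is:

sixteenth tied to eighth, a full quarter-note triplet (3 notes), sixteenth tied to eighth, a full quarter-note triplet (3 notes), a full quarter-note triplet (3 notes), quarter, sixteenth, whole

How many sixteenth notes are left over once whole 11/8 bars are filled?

7

One bar of 11/8 = 22 sixteenth notes.
Express everything in sixteenth notes: sixteenth tied to eighth (sixteenth + eighth) = 3; a full quarter-note triplet (3 notes) (three triplet quarters span one half) = 8; sixteenth tied to eighth (sixteenth + eighth) = 3; a full quarter-note triplet (3 notes) (three triplet quarters span one half) = 8; a full quarter-note triplet (3 notes) (three triplet quarters span one half) = 8; quarter = 4; sixteenth = 1; whole = 16.
Sum: 3 + 8 + 3 + 8 + 8 + 4 + 1 + 16 = 51.
51 ÷ 22 = 2 complete bars with 7 sixteenth notes remaining.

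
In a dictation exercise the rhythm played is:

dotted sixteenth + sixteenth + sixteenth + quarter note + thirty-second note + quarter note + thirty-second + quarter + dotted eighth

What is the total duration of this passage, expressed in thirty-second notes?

Express everything in thirty-second notes: dotted sixteenth = 3; sixteenth = 2; sixteenth = 2; quarter note = 8; thirty-second note = 1; quarter note = 8; thirty-second = 1; quarter = 8; dotted eighth = 6.
Altogether 3 + 2 + 2 + 8 + 1 + 8 + 1 + 8 + 6 = 39 thirty-second notes.

39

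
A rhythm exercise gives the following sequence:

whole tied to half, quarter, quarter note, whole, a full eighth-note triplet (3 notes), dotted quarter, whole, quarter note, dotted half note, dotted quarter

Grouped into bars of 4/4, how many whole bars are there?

6

One bar of 4/4 = 8 eighth notes.
Working in eighth notes: whole tied to half (whole + half) = 12; quarter = 2; quarter note = 2; whole = 8; a full eighth-note triplet (3 notes) (three triplet eighths span one quarter) = 2; dotted quarter = 3; whole = 8; quarter note = 2; dotted half note = 6; dotted quarter = 3.
Sum: 12 + 2 + 2 + 8 + 2 + 3 + 8 + 2 + 6 + 3 = 48.
48 ÷ 8 = 6 complete bars with 0 left over.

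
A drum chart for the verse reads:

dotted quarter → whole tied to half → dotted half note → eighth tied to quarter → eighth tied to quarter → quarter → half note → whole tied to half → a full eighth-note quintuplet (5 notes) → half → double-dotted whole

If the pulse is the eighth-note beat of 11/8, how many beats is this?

One eighth-note beat = 2 sixteenth notes.
Each duration in sixteenth notes: dotted quarter = 6; whole tied to half (whole + half) = 24; dotted half note = 12; eighth tied to quarter (eighth + quarter) = 6; eighth tied to quarter (eighth + quarter) = 6; quarter = 4; half note = 8; whole tied to half (whole + half) = 24; a full eighth-note quintuplet (5 notes) (five quintuplet eighths span one half) = 8; half = 8; double-dotted whole = 28.
Altogether 6 + 24 + 12 + 6 + 6 + 4 + 8 + 24 + 8 + 8 + 28 = 134.
134 ÷ 2 = 67 beats.

67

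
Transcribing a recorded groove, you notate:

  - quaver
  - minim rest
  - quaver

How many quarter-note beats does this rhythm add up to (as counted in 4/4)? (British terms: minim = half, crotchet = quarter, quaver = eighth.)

3

One quarter-note beat = 2 eighth notes.
Working in eighth notes: quaver = 1; minim rest = 4; quaver = 1.
Adding: 1 + 4 + 1 = 6.
6 ÷ 2 = 3 beats.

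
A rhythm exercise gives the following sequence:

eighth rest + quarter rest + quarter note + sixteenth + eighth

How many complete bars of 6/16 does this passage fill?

2

One bar of 6/16 = 6 sixteenth notes.
Working in sixteenth notes: eighth rest = 2; quarter rest = 4; quarter note = 4; sixteenth = 1; eighth = 2.
Altogether 2 + 4 + 4 + 1 + 2 = 13.
13 ÷ 6 = 2 complete bars with 1 left over.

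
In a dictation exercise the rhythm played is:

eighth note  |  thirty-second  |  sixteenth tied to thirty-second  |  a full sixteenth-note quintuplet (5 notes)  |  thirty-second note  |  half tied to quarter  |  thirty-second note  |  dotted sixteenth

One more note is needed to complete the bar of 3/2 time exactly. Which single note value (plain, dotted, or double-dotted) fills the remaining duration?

The bar of 3/2 = 48 thirty-second notes.
Convert each value to thirty-second notes: eighth note = 4; thirty-second = 1; sixteenth tied to thirty-second (sixteenth + thirty-second) = 3; a full sixteenth-note quintuplet (5 notes) (five quintuplet sixteenths span one quarter) = 8; thirty-second note = 1; half tied to quarter (half + quarter) = 24; thirty-second note = 1; dotted sixteenth = 3.
Sum: 4 + 1 + 3 + 8 + 1 + 24 + 1 + 3 = 45.
Remaining: 48 − 45 = 3 thirty-second notes, which is a dotted sixteenth note.

dotted sixteenth note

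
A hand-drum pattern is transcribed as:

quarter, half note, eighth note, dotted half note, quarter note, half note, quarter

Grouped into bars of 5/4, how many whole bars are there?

One bar of 5/4 = 10 eighth notes.
In eighth notes: quarter = 2; half note = 4; eighth note = 1; dotted half note = 6; quarter note = 2; half note = 4; quarter = 2.
Sum: 2 + 4 + 1 + 6 + 2 + 4 + 2 = 21.
21 ÷ 10 = 2 complete bars with 1 left over.

2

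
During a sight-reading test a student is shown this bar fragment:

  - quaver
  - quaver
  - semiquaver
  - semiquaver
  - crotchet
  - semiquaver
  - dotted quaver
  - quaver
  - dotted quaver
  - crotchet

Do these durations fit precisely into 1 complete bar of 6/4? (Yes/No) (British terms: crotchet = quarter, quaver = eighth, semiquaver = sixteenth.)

One bar of 6/4 = 24 sixteenth notes.
Each duration in sixteenth notes: quaver = 2; quaver = 2; semiquaver = 1; semiquaver = 1; crotchet = 4; semiquaver = 1; dotted quaver = 3; quaver = 2; dotted quaver = 3; crotchet = 4.
Altogether 2 + 2 + 1 + 1 + 4 + 1 + 3 + 2 + 3 + 4 = 23.
23 falls short of 24, so the answer is No.

No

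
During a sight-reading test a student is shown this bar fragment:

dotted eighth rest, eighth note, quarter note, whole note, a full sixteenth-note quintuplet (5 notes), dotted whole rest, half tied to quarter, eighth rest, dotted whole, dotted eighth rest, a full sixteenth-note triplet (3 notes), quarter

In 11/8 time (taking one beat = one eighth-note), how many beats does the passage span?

50

One eighth-note beat = 2 sixteenth notes.
Each duration in sixteenth notes: dotted eighth rest = 3; eighth note = 2; quarter note = 4; whole note = 16; a full sixteenth-note quintuplet (5 notes) (five quintuplet sixteenths span one quarter) = 4; dotted whole rest = 24; half tied to quarter (half + quarter) = 12; eighth rest = 2; dotted whole = 24; dotted eighth rest = 3; a full sixteenth-note triplet (3 notes) (three triplet sixteenths span one eighth) = 2; quarter = 4.
Sum: 3 + 2 + 4 + 16 + 4 + 24 + 12 + 2 + 24 + 3 + 2 + 4 = 100.
100 ÷ 2 = 50 beats.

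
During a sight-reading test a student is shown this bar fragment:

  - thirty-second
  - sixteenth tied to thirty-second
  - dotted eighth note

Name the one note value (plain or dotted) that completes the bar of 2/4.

dotted eighth note

The bar of 2/4 = 16 thirty-second notes.
Each duration in thirty-second notes: thirty-second = 1; sixteenth tied to thirty-second (sixteenth + thirty-second) = 3; dotted eighth note = 6.
Altogether 1 + 3 + 6 = 10.
Remaining: 16 − 10 = 6 thirty-second notes, which is a dotted eighth note.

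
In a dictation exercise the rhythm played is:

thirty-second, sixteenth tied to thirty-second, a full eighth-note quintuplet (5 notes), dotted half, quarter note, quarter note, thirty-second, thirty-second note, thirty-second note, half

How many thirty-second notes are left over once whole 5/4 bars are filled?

One bar of 5/4 = 40 thirty-second notes.
Convert each value to thirty-second notes: thirty-second = 1; sixteenth tied to thirty-second (sixteenth + thirty-second) = 3; a full eighth-note quintuplet (5 notes) (five quintuplet eighths span one half) = 16; dotted half = 24; quarter note = 8; quarter note = 8; thirty-second = 1; thirty-second note = 1; thirty-second note = 1; half = 16.
Altogether 1 + 3 + 16 + 24 + 8 + 8 + 1 + 1 + 1 + 16 = 79.
79 ÷ 40 = 1 complete bar with 39 thirty-second notes remaining.

39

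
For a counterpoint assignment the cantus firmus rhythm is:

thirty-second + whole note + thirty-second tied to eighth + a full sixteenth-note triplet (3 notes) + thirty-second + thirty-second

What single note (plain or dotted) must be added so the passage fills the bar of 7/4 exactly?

The bar of 7/4 = 56 thirty-second notes.
Each duration in thirty-second notes: thirty-second = 1; whole note = 32; thirty-second tied to eighth (thirty-second + eighth) = 5; a full sixteenth-note triplet (3 notes) (three triplet sixteenths span one eighth) = 4; thirty-second = 1; thirty-second = 1.
Total: 1 + 32 + 5 + 4 + 1 + 1 = 44.
Remaining: 56 − 44 = 12 thirty-second notes, which is a dotted quarter note.

dotted quarter note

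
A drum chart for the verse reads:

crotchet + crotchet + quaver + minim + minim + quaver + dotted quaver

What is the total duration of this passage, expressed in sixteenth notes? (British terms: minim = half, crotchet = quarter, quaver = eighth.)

31

Working in sixteenth notes: crotchet = 4; crotchet = 4; quaver = 2; minim = 8; minim = 8; quaver = 2; dotted quaver = 3.
Altogether 4 + 4 + 2 + 8 + 8 + 2 + 3 = 31 sixteenth notes.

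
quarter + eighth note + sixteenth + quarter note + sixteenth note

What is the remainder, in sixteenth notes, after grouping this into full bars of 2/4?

One bar of 2/4 = 8 sixteenth notes.
Each duration in sixteenth notes: quarter = 4; eighth note = 2; sixteenth = 1; quarter note = 4; sixteenth note = 1.
Adding: 4 + 2 + 1 + 4 + 1 = 12.
12 ÷ 8 = 1 complete bar with 4 sixteenth notes remaining.

4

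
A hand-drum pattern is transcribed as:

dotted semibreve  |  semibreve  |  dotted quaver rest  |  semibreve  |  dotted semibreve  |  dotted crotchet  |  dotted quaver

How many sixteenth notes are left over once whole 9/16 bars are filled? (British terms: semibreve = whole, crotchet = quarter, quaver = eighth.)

One bar of 9/16 = 9 sixteenth notes.
Convert each value to sixteenth notes: dotted semibreve = 24; semibreve = 16; dotted quaver rest = 3; semibreve = 16; dotted semibreve = 24; dotted crotchet = 6; dotted quaver = 3.
Altogether 24 + 16 + 3 + 16 + 24 + 6 + 3 = 92.
92 ÷ 9 = 10 complete bars with 2 sixteenth notes remaining.

2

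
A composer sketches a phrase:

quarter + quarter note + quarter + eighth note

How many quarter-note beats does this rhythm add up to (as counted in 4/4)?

3.5

One quarter-note beat = 2 eighth notes.
Express everything in eighth notes: quarter = 2; quarter note = 2; quarter = 2; eighth note = 1.
Altogether 2 + 2 + 2 + 1 = 7.
7 ÷ 2 = 3.5 beats.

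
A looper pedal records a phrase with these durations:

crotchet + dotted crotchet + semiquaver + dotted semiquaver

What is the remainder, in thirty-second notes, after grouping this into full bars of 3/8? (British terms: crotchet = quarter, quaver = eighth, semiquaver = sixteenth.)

1

One bar of 3/8 = 12 thirty-second notes.
Express everything in thirty-second notes: crotchet = 8; dotted crotchet = 12; semiquaver = 2; dotted semiquaver = 3.
Sum: 8 + 12 + 2 + 3 = 25.
25 ÷ 12 = 2 complete bars with 1 thirty-second note remaining.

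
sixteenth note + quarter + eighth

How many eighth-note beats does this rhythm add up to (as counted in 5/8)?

3.5

One eighth-note beat = 2 sixteenth notes.
Express everything in sixteenth notes: sixteenth note = 1; quarter = 4; eighth = 2.
Altogether 1 + 4 + 2 = 7.
7 ÷ 2 = 3.5 beats.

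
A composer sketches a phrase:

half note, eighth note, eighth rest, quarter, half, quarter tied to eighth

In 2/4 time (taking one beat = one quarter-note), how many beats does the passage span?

7.5

One quarter-note beat = 2 eighth notes.
In eighth notes: half note = 4; eighth note = 1; eighth rest = 1; quarter = 2; half = 4; quarter tied to eighth (quarter + eighth) = 3.
Sum: 4 + 1 + 1 + 2 + 4 + 3 = 15.
15 ÷ 2 = 7.5 beats.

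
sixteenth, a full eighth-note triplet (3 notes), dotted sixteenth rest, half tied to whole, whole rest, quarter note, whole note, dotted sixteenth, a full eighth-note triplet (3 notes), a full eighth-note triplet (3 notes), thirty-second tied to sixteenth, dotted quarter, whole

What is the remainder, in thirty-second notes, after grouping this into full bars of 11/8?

One bar of 11/8 = 44 thirty-second notes.
In thirty-second notes: sixteenth = 2; a full eighth-note triplet (3 notes) (three triplet eighths span one quarter) = 8; dotted sixteenth rest = 3; half tied to whole (half + whole) = 48; whole rest = 32; quarter note = 8; whole note = 32; dotted sixteenth = 3; a full eighth-note triplet (3 notes) (three triplet eighths span one quarter) = 8; a full eighth-note triplet (3 notes) (three triplet eighths span one quarter) = 8; thirty-second tied to sixteenth (thirty-second + sixteenth) = 3; dotted quarter = 12; whole = 32.
Total: 2 + 8 + 3 + 48 + 32 + 8 + 32 + 3 + 8 + 8 + 3 + 12 + 32 = 199.
199 ÷ 44 = 4 complete bars with 23 thirty-second notes remaining.

23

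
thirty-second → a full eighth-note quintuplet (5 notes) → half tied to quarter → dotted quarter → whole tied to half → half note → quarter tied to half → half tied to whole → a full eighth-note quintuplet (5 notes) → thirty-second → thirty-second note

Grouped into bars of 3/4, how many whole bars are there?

8

One bar of 3/4 = 24 thirty-second notes.
Working in thirty-second notes: thirty-second = 1; a full eighth-note quintuplet (5 notes) (five quintuplet eighths span one half) = 16; half tied to quarter (half + quarter) = 24; dotted quarter = 12; whole tied to half (whole + half) = 48; half note = 16; quarter tied to half (quarter + half) = 24; half tied to whole (half + whole) = 48; a full eighth-note quintuplet (5 notes) (five quintuplet eighths span one half) = 16; thirty-second = 1; thirty-second note = 1.
Total: 1 + 16 + 24 + 12 + 48 + 16 + 24 + 48 + 16 + 1 + 1 = 207.
207 ÷ 24 = 8 complete bars with 15 left over.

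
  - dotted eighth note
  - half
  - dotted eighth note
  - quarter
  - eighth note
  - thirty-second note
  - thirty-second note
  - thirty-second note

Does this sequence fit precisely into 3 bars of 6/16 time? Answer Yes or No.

No

One bar of 6/16 = 12 thirty-second notes, so 3 bars = 36.
Express everything in thirty-second notes: dotted eighth note = 6; half = 16; dotted eighth note = 6; quarter = 8; eighth note = 4; thirty-second note = 1; thirty-second note = 1; thirty-second note = 1.
Total: 6 + 16 + 6 + 8 + 4 + 1 + 1 + 1 = 43.
43 exceeds 36, so the answer is No.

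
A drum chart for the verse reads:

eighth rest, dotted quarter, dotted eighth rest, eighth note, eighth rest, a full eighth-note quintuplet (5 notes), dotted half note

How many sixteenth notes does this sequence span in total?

Working in sixteenth notes: eighth rest = 2; dotted quarter = 6; dotted eighth rest = 3; eighth note = 2; eighth rest = 2; a full eighth-note quintuplet (5 notes) (five quintuplet eighths span one half) = 8; dotted half note = 12.
Total: 2 + 6 + 3 + 2 + 2 + 8 + 12 = 35 sixteenth notes.

35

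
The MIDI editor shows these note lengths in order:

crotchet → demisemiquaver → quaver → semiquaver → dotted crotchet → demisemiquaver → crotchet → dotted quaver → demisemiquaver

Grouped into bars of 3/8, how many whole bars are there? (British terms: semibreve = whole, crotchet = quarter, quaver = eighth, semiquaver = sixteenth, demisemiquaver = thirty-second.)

One bar of 3/8 = 12 thirty-second notes.
Convert each value to thirty-second notes: crotchet = 8; demisemiquaver = 1; quaver = 4; semiquaver = 2; dotted crotchet = 12; demisemiquaver = 1; crotchet = 8; dotted quaver = 6; demisemiquaver = 1.
Altogether 8 + 1 + 4 + 2 + 12 + 1 + 8 + 6 + 1 = 43.
43 ÷ 12 = 3 complete bars with 7 left over.

3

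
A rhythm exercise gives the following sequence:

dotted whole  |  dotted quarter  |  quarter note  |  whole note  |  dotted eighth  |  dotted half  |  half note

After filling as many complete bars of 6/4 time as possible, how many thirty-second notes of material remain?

One bar of 6/4 = 24 sixteenth notes.
Convert each value to sixteenth notes: dotted whole = 24; dotted quarter = 6; quarter note = 4; whole note = 16; dotted eighth = 3; dotted half = 12; half note = 8.
Total: 24 + 6 + 4 + 16 + 3 + 12 + 8 = 73.
73 ÷ 24 = 3 complete bars with 1 sixteenth note remaining = 2 thirty-second notes.

2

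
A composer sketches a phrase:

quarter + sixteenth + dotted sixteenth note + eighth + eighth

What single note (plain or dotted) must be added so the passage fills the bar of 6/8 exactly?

The bar of 6/8 = 24 thirty-second notes.
Working in thirty-second notes: quarter = 8; sixteenth = 2; dotted sixteenth note = 3; eighth = 4; eighth = 4.
Sum: 8 + 2 + 3 + 4 + 4 = 21.
Remaining: 24 − 21 = 3 thirty-second notes, which is a dotted sixteenth note.

dotted sixteenth note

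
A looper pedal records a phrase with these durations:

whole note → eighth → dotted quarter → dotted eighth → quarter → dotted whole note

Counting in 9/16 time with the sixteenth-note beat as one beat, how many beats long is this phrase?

One sixteenth-note beat = 2 thirty-second notes.
Each duration in thirty-second notes: whole note = 32; eighth = 4; dotted quarter = 12; dotted eighth = 6; quarter = 8; dotted whole note = 48.
Sum: 32 + 4 + 12 + 6 + 8 + 48 = 110.
110 ÷ 2 = 55 beats.

55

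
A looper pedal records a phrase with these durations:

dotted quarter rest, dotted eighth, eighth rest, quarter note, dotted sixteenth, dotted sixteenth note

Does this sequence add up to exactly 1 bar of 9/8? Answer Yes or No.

One bar of 9/8 = 36 thirty-second notes.
In thirty-second notes: dotted quarter rest = 12; dotted eighth = 6; eighth rest = 4; quarter note = 8; dotted sixteenth = 3; dotted sixteenth note = 3.
Sum: 12 + 6 + 4 + 8 + 3 + 3 = 36.
36 equals 36, so the answer is Yes.

Yes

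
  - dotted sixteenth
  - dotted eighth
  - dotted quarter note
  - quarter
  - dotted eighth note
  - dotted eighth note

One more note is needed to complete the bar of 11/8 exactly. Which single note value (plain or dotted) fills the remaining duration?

dotted sixteenth note

The bar of 11/8 = 44 thirty-second notes.
Convert each value to thirty-second notes: dotted sixteenth = 3; dotted eighth = 6; dotted quarter note = 12; quarter = 8; dotted eighth note = 6; dotted eighth note = 6.
Sum: 3 + 6 + 12 + 8 + 6 + 6 = 41.
Remaining: 44 − 41 = 3 thirty-second notes, which is a dotted sixteenth note.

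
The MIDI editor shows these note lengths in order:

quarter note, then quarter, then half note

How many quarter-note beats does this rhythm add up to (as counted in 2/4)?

One quarter-note beat = 2 eighth notes.
Each duration in eighth notes: quarter note = 2; quarter = 2; half note = 4.
Sum: 2 + 2 + 4 = 8.
8 ÷ 2 = 4 beats.

4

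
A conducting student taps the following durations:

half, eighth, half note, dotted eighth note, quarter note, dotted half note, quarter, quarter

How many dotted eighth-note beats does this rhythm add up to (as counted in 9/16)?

One dotted eighth-note beat = 3 sixteenth notes.
In sixteenth notes: half = 8; eighth = 2; half note = 8; dotted eighth note = 3; quarter note = 4; dotted half note = 12; quarter = 4; quarter = 4.
Altogether 8 + 2 + 8 + 3 + 4 + 12 + 4 + 4 = 45.
45 ÷ 3 = 15 beats.

15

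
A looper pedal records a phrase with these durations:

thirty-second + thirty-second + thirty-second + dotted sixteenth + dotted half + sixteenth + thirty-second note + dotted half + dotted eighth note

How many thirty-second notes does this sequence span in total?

Working in thirty-second notes: thirty-second = 1; thirty-second = 1; thirty-second = 1; dotted sixteenth = 3; dotted half = 24; sixteenth = 2; thirty-second note = 1; dotted half = 24; dotted eighth note = 6.
Total: 1 + 1 + 1 + 3 + 24 + 2 + 1 + 24 + 6 = 63 thirty-second notes.

63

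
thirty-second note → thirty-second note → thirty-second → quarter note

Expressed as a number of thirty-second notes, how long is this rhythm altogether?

Working in thirty-second notes: thirty-second note = 1; thirty-second note = 1; thirty-second = 1; quarter note = 8.
Altogether 1 + 1 + 1 + 8 = 11 thirty-second notes.

11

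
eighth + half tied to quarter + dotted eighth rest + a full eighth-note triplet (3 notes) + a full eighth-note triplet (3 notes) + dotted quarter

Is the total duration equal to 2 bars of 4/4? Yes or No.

No

One bar of 4/4 = 16 sixteenth notes, so 2 bars = 32.
In sixteenth notes: eighth = 2; half tied to quarter (half + quarter) = 12; dotted eighth rest = 3; a full eighth-note triplet (3 notes) (three triplet eighths span one quarter) = 4; a full eighth-note triplet (3 notes) (three triplet eighths span one quarter) = 4; dotted quarter = 6.
Adding: 2 + 12 + 3 + 4 + 4 + 6 = 31.
31 falls short of 32, so the answer is No.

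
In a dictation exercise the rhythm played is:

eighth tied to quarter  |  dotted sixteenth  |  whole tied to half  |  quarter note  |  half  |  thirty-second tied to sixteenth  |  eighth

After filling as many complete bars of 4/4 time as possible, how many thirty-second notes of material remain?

One bar of 4/4 = 32 thirty-second notes.
Each duration in thirty-second notes: eighth tied to quarter (eighth + quarter) = 12; dotted sixteenth = 3; whole tied to half (whole + half) = 48; quarter note = 8; half = 16; thirty-second tied to sixteenth (thirty-second + sixteenth) = 3; eighth = 4.
Sum: 12 + 3 + 48 + 8 + 16 + 3 + 4 = 94.
94 ÷ 32 = 2 complete bars with 30 thirty-second notes remaining.

30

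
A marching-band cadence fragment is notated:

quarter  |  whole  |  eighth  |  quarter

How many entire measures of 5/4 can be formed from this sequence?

1

One bar of 5/4 = 10 eighth notes.
Working in eighth notes: quarter = 2; whole = 8; eighth = 1; quarter = 2.
Adding: 2 + 8 + 1 + 2 = 13.
13 ÷ 10 = 1 complete bar with 3 left over.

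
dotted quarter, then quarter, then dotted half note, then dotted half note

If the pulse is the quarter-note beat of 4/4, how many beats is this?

One quarter-note beat = 2 eighth notes.
Express everything in eighth notes: dotted quarter = 3; quarter = 2; dotted half note = 6; dotted half note = 6.
Adding: 3 + 2 + 6 + 6 = 17.
17 ÷ 2 = 8.5 beats.

8.5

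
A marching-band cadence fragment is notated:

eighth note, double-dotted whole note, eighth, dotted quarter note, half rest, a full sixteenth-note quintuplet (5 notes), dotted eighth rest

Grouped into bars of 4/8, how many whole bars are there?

One bar of 4/8 = 8 sixteenth notes.
Working in sixteenth notes: eighth note = 2; double-dotted whole note = 28; eighth = 2; dotted quarter note = 6; half rest = 8; a full sixteenth-note quintuplet (5 notes) (five quintuplet sixteenths span one quarter) = 4; dotted eighth rest = 3.
Total: 2 + 28 + 2 + 6 + 8 + 4 + 3 = 53.
53 ÷ 8 = 6 complete bars with 5 left over.

6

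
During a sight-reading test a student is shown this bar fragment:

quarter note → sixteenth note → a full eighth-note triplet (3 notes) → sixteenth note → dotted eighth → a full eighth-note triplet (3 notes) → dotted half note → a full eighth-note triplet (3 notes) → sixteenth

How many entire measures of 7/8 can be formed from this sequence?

2

One bar of 7/8 = 14 sixteenth notes.
Convert each value to sixteenth notes: quarter note = 4; sixteenth note = 1; a full eighth-note triplet (3 notes) (three triplet eighths span one quarter) = 4; sixteenth note = 1; dotted eighth = 3; a full eighth-note triplet (3 notes) (three triplet eighths span one quarter) = 4; dotted half note = 12; a full eighth-note triplet (3 notes) (three triplet eighths span one quarter) = 4; sixteenth = 1.
Sum: 4 + 1 + 4 + 1 + 3 + 4 + 12 + 4 + 1 = 34.
34 ÷ 14 = 2 complete bars with 6 left over.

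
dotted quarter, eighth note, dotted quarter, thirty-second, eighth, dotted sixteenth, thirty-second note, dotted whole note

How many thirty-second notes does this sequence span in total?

Working in thirty-second notes: dotted quarter = 12; eighth note = 4; dotted quarter = 12; thirty-second = 1; eighth = 4; dotted sixteenth = 3; thirty-second note = 1; dotted whole note = 48.
Total: 12 + 4 + 12 + 1 + 4 + 3 + 1 + 48 = 85 thirty-second notes.

85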